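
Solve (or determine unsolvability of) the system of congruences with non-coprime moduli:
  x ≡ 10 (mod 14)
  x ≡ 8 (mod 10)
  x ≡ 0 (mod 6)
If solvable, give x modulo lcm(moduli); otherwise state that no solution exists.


Moduli 14, 10, 6 are not pairwise coprime, so CRT works modulo lcm(m_i) when all pairwise compatibility conditions hold.
Pairwise compatibility: gcd(m_i, m_j) must divide a_i - a_j for every pair.
Merge one congruence at a time:
  Start: x ≡ 10 (mod 14).
  Combine with x ≡ 8 (mod 10): gcd(14, 10) = 2; 8 - 10 = -2, which IS divisible by 2, so compatible.
    Write x = 10 + 14·t and substitute into x ≡ 8 (mod 10): 14·t ≡ 8 − 10 = -2 (mod 10).
    Divide the congruence (and modulus) by g = 2: 7·t ≡ -1 (mod 5).
    Reduce coefficients mod 5: 2·t ≡ 4 (mod 5).
    The inverse of 2 mod 5 is 3 (since 2·3 = 6 = 1·5 + 1), so t ≡ 3·4 = 12 ≡ 2 (mod 5).
    Then x = 10 + 14·2 = 38, valid modulo lcm(14, 10) = 70: x ≡ 38 (mod 70).
  Combine with x ≡ 0 (mod 6): gcd(70, 6) = 2; 0 - 38 = -38, which IS divisible by 2, so compatible.
    Write x = 38 + 70·t and substitute into x ≡ 0 (mod 6): 70·t ≡ 0 − 38 = -38 (mod 6).
    Divide the congruence (and modulus) by g = 2: 35·t ≡ -19 (mod 3).
    Reduce coefficients mod 3: 2·t ≡ 2 (mod 3).
    The inverse of 2 mod 3 is 2 (since 2·2 = 4 = 1·3 + 1), so t ≡ 2·2 = 4 ≡ 1 (mod 3).
    Then x = 38 + 70·1 = 108, valid modulo lcm(70, 6) = 210: x ≡ 108 (mod 210).
Verify: 108 mod 14 = 10, 108 mod 10 = 8, 108 mod 6 = 0.

x ≡ 108 (mod 210).


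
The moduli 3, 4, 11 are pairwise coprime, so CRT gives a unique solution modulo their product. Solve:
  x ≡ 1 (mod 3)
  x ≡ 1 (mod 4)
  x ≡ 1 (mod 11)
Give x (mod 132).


Moduli 3, 4, 11 are pairwise coprime; by CRT there is a unique solution modulo M = 3 · 4 · 11 = 132.
Solve pairwise, accumulating the modulus:
  Start with x ≡ 1 (mod 3).
  Combine with x ≡ 1 (mod 4): since gcd(3, 4) = 1, we get a unique residue mod 12.
    Write x = 1 + 3·t and substitute into x ≡ 1 (mod 4): 3·t ≡ 1 − 1 = 0 (mod 4).
    The inverse of 3 mod 4 is 3 (since 3·3 = 9 = 2·4 + 1), so t ≡ 3·0 = 0 ≡ 0 (mod 4).
    Then x = 1 + 3·0 = 1, valid modulo lcm(3, 4) = 12: x ≡ 1 (mod 12).
  Combine with x ≡ 1 (mod 11): since gcd(12, 11) = 1, we get a unique residue mod 132.
    Write x = 1 + 12·t and substitute into x ≡ 1 (mod 11): 12·t ≡ 1 − 1 = 0 (mod 11).
    Reduce coefficients mod 11: 1·t ≡ 0 (mod 11).
    So t ≡ 0 (mod 11).
    Then x = 1 + 12·0 = 1, valid modulo lcm(12, 11) = 132: x ≡ 1 (mod 132).
Verify: 1 mod 3 = 1 ✓, 1 mod 4 = 1 ✓, 1 mod 11 = 1 ✓.

x ≡ 1 (mod 132).


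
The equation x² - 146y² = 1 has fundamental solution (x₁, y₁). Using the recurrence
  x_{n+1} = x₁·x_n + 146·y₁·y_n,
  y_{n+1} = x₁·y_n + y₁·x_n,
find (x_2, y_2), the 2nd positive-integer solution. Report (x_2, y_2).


Step 1: Find the fundamental solution (x₁, y₁) of x² - 146y² = 1.
  Expand √146 as a continued fraction. a₀ = ⌊√146⌋ = 12; iterate m_{k+1} = d_k·a_k − m_k, d_{k+1} = (146 − m_{k+1}²)/d_k, a_{k+1} = ⌊(a₀ + m_{k+1})/d_{k+1}⌋ (starting m₀ = 0, d₀ = 1), with convergents p_k = a_k·p_{k-1} + p_{k-2}, q_k = a_k·q_{k-1} + q_{k-2} (p₋₁ = 1, q₋₁ = 0):
  k = 0: a₀ = 12; p₀/q₀ = 12/1; p₀² − 146·q₀² = 144 − 146 = -2.
  k = 1: m = 12, d = 2, a = ⌊(12 + 12)/2⌋ = 12; p/q = (12·12 + 1)/(12·1 + 0) = 145/12; p² − 146·q² = 21025 − 21024 = 1.
  The first convergent with p² − 146·q² = 1 gives the fundamental solution (x₁, y₁) = (145, 12).
Step 2: Apply the recurrence (x_{n+1}, y_{n+1}) = (x₁x_n + 146y₁y_n, x₁y_n + y₁x_n) repeatedly.
  From (x_1, y_1) = (145, 12): x_2 = 145·145 + 146·12·12 = 42049; y_2 = 145·12 + 12·145 = 3480.
Step 3: Verify x_2² - 146·y_2² = 1768118401 - 1768118400 = 1 (should be 1). ✓

(x_1, y_1) = (145, 12); (x_2, y_2) = (42049, 3480).


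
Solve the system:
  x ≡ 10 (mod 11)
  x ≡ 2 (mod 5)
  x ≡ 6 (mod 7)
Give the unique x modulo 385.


Moduli 11, 5, 7 are pairwise coprime; by CRT there is a unique solution modulo M = 11 · 5 · 7 = 385.
Solve pairwise, accumulating the modulus:
  Start with x ≡ 10 (mod 11).
  Combine with x ≡ 2 (mod 5): since gcd(11, 5) = 1, we get a unique residue mod 55.
    Write x = 10 + 11·t and substitute into x ≡ 2 (mod 5): 11·t ≡ 2 − 10 = -8 (mod 5).
    Reduce coefficients mod 5: 1·t ≡ 2 (mod 5).
    So t ≡ 2 (mod 5).
    Then x = 10 + 11·2 = 32, valid modulo lcm(11, 5) = 55: x ≡ 32 (mod 55).
  Combine with x ≡ 6 (mod 7): since gcd(55, 7) = 1, we get a unique residue mod 385.
    Write x = 32 + 55·t and substitute into x ≡ 6 (mod 7): 55·t ≡ 6 − 32 = -26 (mod 7).
    Reduce coefficients mod 7: 6·t ≡ 2 (mod 7).
    The inverse of 6 mod 7 is 6 (since 6·6 = 36 = 5·7 + 1), so t ≡ 6·2 = 12 ≡ 5 (mod 7).
    Then x = 32 + 55·5 = 307, valid modulo lcm(55, 7) = 385: x ≡ 307 (mod 385).
Verify: 307 mod 11 = 10 ✓, 307 mod 5 = 2 ✓, 307 mod 7 = 6 ✓.

x ≡ 307 (mod 385).


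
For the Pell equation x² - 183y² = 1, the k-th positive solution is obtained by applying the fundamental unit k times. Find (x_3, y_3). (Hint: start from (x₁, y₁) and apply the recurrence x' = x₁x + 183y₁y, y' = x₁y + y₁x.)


Step 1: Find the fundamental solution (x₁, y₁) of x² - 183y² = 1.
  Expand √183 as a continued fraction. a₀ = ⌊√183⌋ = 13; iterate m_{k+1} = d_k·a_k − m_k, d_{k+1} = (183 − m_{k+1}²)/d_k, a_{k+1} = ⌊(a₀ + m_{k+1})/d_{k+1}⌋ (starting m₀ = 0, d₀ = 1), with convergents p_k = a_k·p_{k-1} + p_{k-2}, q_k = a_k·q_{k-1} + q_{k-2} (p₋₁ = 1, q₋₁ = 0):
  k = 0: a₀ = 13; p₀/q₀ = 13/1; p₀² − 183·q₀² = 169 − 183 = -14.
  k = 1: m = 13, d = 14, a = ⌊(13 + 13)/14⌋ = 1; p/q = (1·13 + 1)/(1·1 + 0) = 14/1; p² − 183·q² = 196 − 183 = 13.
  k = 2: m = 1, d = 13, a = ⌊(13 + 1)/13⌋ = 1; p/q = (1·14 + 13)/(1·1 + 1) = 27/2; p² − 183·q² = 729 − 732 = -3.
  k = 3: m = 12, d = 3, a = ⌊(13 + 12)/3⌋ = 8; p/q = (8·27 + 14)/(8·2 + 1) = 230/17; p² − 183·q² = 52900 − 52887 = 13.
  k = 4: m = 12, d = 13, a = ⌊(13 + 12)/13⌋ = 1; p/q = (1·230 + 27)/(1·17 + 2) = 257/19; p² − 183·q² = 66049 − 66063 = -14.
  k = 5: m = 1, d = 14, a = ⌊(13 + 1)/14⌋ = 1; p/q = (1·257 + 230)/(1·19 + 17) = 487/36; p² − 183·q² = 237169 − 237168 = 1.
  The first convergent with p² − 183·q² = 1 gives the fundamental solution (x₁, y₁) = (487, 36).
Step 2: Apply the recurrence (x_{n+1}, y_{n+1}) = (x₁x_n + 183y₁y_n, x₁y_n + y₁x_n) repeatedly.
  From (x_1, y_1) = (487, 36): x_2 = 487·487 + 183·36·36 = 474337; y_2 = 487·36 + 36·487 = 35064.
  From (x_2, y_2) = (474337, 35064): x_3 = 487·474337 + 183·36·35064 = 462003751; y_3 = 487·35064 + 36·474337 = 34152300.
Step 3: Verify x_3² - 183·y_3² = 213447465938070001 - 213447465938070000 = 1 (should be 1). ✓

(x_1, y_1) = (487, 36); (x_3, y_3) = (462003751, 34152300).


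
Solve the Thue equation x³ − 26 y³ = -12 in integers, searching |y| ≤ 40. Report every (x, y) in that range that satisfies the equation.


The equation is x³ - 26y³ = -12. For fixed y, x³ = 26·y³ − 12, so a solution requires the RHS to be a perfect cube.
Strategy: iterate y from -40 to 40, compute RHS = 26·y³ − 12, and check whether it is a (positive or negative) perfect cube.
Check small values of y:
  y = 0: RHS = -12 is not a perfect cube.
  y = 1: RHS = 14 is not a perfect cube.
  y = -1: RHS = -38 is not a perfect cube.
  y = 2: RHS = 196 is not a perfect cube.
  y = -2: RHS = -220 is not a perfect cube.
  y = 3: RHS = 690 is not a perfect cube.
  y = -3: RHS = -714 is not a perfect cube.
Continuing the search up to |y| = 40 finds no solutions either.
No (x, y) in the scanned range satisfies the equation.

No integer solutions with |y| ≤ 40.


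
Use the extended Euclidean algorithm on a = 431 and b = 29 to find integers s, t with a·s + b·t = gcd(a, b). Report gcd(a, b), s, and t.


Euclidean algorithm on (431, 29) — divide until remainder is 0:
  431 = 14 · 29 + 25
  29 = 1 · 25 + 4
  25 = 6 · 4 + 1
  4 = 4 · 1 + 0
gcd(431, 29) = 1.
Track Bezout coefficients alongside the remainders: start with r₀ = 431 = a·1 + b·0 (s = 1, t = 0) and r₁ = 29 = a·0 + b·1 (s = 0, t = 1); each new remainder r_{k+1} = r_{k-1} − q_k·r_k inherits s_{k+1} = s_{k-1} − q_k·s_k, t_{k+1} = t_{k-1} − q_k·t_k, so r_k = a·s_k + b·t_k at every step:
  q = 14: r = 25, s = 1 − 14·0 = 1, t = 0 − 14·1 = -14  (check: 431·1 + 29·(-14) = 25)
  q = 1: r = 4, s = 0 − 1·1 = -1, t = 1 − 1·(-14) = 15  (check: 431·(-1) + 29·15 = 4)
  q = 6: r = 1, s = 1 − 6·(-1) = 7, t = -14 − 6·15 = -104  (check: 431·7 + 29·(-104) = 1)
The row with r = 1 (the gcd) gives the Bezout coefficients s = 7, t = -104.
Result: 431 · (7) + 29 · (-104) = 1.

gcd(431, 29) = 1; s = 7, t = -104 (check: 431·7 + 29·(-104) = 1).


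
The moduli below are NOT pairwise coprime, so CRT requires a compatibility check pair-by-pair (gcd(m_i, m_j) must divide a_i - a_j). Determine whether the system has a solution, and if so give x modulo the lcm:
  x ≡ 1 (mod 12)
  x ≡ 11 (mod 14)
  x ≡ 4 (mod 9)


Moduli 12, 14, 9 are not pairwise coprime, so CRT works modulo lcm(m_i) when all pairwise compatibility conditions hold.
Pairwise compatibility: gcd(m_i, m_j) must divide a_i - a_j for every pair.
Merge one congruence at a time:
  Start: x ≡ 1 (mod 12).
  Combine with x ≡ 11 (mod 14): gcd(12, 14) = 2; 11 - 1 = 10, which IS divisible by 2, so compatible.
    Write x = 1 + 12·t and substitute into x ≡ 11 (mod 14): 12·t ≡ 11 − 1 = 10 (mod 14).
    Divide the congruence (and modulus) by g = 2: 6·t ≡ 5 (mod 7).
    The inverse of 6 mod 7 is 6 (since 6·6 = 36 = 5·7 + 1), so t ≡ 6·5 = 30 ≡ 2 (mod 7).
    Then x = 1 + 12·2 = 25, valid modulo lcm(12, 14) = 84: x ≡ 25 (mod 84).
  Combine with x ≡ 4 (mod 9): gcd(84, 9) = 3; 4 - 25 = -21, which IS divisible by 3, so compatible.
    Write x = 25 + 84·t and substitute into x ≡ 4 (mod 9): 84·t ≡ 4 − 25 = -21 (mod 9).
    Divide the congruence (and modulus) by g = 3: 28·t ≡ -7 (mod 3).
    Reduce coefficients mod 3: 1·t ≡ 2 (mod 3).
    So t ≡ 2 (mod 3).
    Then x = 25 + 84·2 = 193, valid modulo lcm(84, 9) = 252: x ≡ 193 (mod 252).
Verify: 193 mod 12 = 1, 193 mod 14 = 11, 193 mod 9 = 4.

x ≡ 193 (mod 252).


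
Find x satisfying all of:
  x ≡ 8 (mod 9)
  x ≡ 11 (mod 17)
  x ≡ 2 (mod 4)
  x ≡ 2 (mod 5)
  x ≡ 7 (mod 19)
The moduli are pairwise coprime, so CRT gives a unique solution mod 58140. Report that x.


Product of moduli M = 9 · 17 · 4 · 5 · 19 = 58140.
Merge one congruence at a time:
  Start: x ≡ 8 (mod 9).
  Combine with x ≡ 11 (mod 17); new modulus lcm = 153.
    Write x = 8 + 9·t and substitute into x ≡ 11 (mod 17): 9·t ≡ 11 − 8 = 3 (mod 17).
    The inverse of 9 mod 17 is 2 (since 9·2 = 18 = 1·17 + 1), so t ≡ 2·3 = 6 ≡ 6 (mod 17).
    Then x = 8 + 9·6 = 62, valid modulo lcm(9, 17) = 153: x ≡ 62 (mod 153).
  Combine with x ≡ 2 (mod 4); new modulus lcm = 612.
    Write x = 62 + 153·t and substitute into x ≡ 2 (mod 4): 153·t ≡ 2 − 62 = -60 (mod 4).
    Reduce coefficients mod 4: 1·t ≡ 0 (mod 4).
    So t ≡ 0 (mod 4).
    Then x = 62 + 153·0 = 62, valid modulo lcm(153, 4) = 612: x ≡ 62 (mod 612).
  Combine with x ≡ 2 (mod 5); new modulus lcm = 3060.
    Write x = 62 + 612·t and substitute into x ≡ 2 (mod 5): 612·t ≡ 2 − 62 = -60 (mod 5).
    Reduce coefficients mod 5: 2·t ≡ 0 (mod 5).
    The inverse of 2 mod 5 is 3 (since 2·3 = 6 = 1·5 + 1), so t ≡ 3·0 = 0 ≡ 0 (mod 5).
    Then x = 62 + 612·0 = 62, valid modulo lcm(612, 5) = 3060: x ≡ 62 (mod 3060).
  Combine with x ≡ 7 (mod 19); new modulus lcm = 58140.
    Write x = 62 + 3060·t and substitute into x ≡ 7 (mod 19): 3060·t ≡ 7 − 62 = -55 (mod 19).
    Reduce coefficients mod 19: 1·t ≡ 2 (mod 19).
    So t ≡ 2 (mod 19).
    Then x = 62 + 3060·2 = 6182, valid modulo lcm(3060, 19) = 58140: x ≡ 6182 (mod 58140).
Verify against each original: 6182 mod 9 = 8, 6182 mod 17 = 11, 6182 mod 4 = 2, 6182 mod 5 = 2, 6182 mod 19 = 7.

x ≡ 6182 (mod 58140).


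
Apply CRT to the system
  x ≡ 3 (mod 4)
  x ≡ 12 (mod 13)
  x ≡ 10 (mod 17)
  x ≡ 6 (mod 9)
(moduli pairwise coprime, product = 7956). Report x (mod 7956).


Product of moduli M = 4 · 13 · 17 · 9 = 7956.
Merge one congruence at a time:
  Start: x ≡ 3 (mod 4).
  Combine with x ≡ 12 (mod 13); new modulus lcm = 52.
    Write x = 3 + 4·t and substitute into x ≡ 12 (mod 13): 4·t ≡ 12 − 3 = 9 (mod 13).
    The inverse of 4 mod 13 is 10 (since 4·10 = 40 = 3·13 + 1), so t ≡ 10·9 = 90 ≡ 12 (mod 13).
    Then x = 3 + 4·12 = 51, valid modulo lcm(4, 13) = 52: x ≡ 51 (mod 52).
  Combine with x ≡ 10 (mod 17); new modulus lcm = 884.
    Write x = 51 + 52·t and substitute into x ≡ 10 (mod 17): 52·t ≡ 10 − 51 = -41 (mod 17).
    Reduce coefficients mod 17: 1·t ≡ 10 (mod 17).
    So t ≡ 10 (mod 17).
    Then x = 51 + 52·10 = 571, valid modulo lcm(52, 17) = 884: x ≡ 571 (mod 884).
  Combine with x ≡ 6 (mod 9); new modulus lcm = 7956.
    Write x = 571 + 884·t and substitute into x ≡ 6 (mod 9): 884·t ≡ 6 − 571 = -565 (mod 9).
    Reduce coefficients mod 9: 2·t ≡ 2 (mod 9).
    The inverse of 2 mod 9 is 5 (since 2·5 = 10 = 1·9 + 1), so t ≡ 5·2 = 10 ≡ 1 (mod 9).
    Then x = 571 + 884·1 = 1455, valid modulo lcm(884, 9) = 7956: x ≡ 1455 (mod 7956).
Verify against each original: 1455 mod 4 = 3, 1455 mod 13 = 12, 1455 mod 17 = 10, 1455 mod 9 = 6.

x ≡ 1455 (mod 7956).


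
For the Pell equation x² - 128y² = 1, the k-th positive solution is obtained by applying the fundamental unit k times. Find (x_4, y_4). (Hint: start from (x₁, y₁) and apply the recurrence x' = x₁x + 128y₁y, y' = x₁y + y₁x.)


Step 1: Find the fundamental solution (x₁, y₁) of x² - 128y² = 1.
  Expand √128 as a continued fraction. a₀ = ⌊√128⌋ = 11; iterate m_{k+1} = d_k·a_k − m_k, d_{k+1} = (128 − m_{k+1}²)/d_k, a_{k+1} = ⌊(a₀ + m_{k+1})/d_{k+1}⌋ (starting m₀ = 0, d₀ = 1), with convergents p_k = a_k·p_{k-1} + p_{k-2}, q_k = a_k·q_{k-1} + q_{k-2} (p₋₁ = 1, q₋₁ = 0):
  k = 0: a₀ = 11; p₀/q₀ = 11/1; p₀² − 128·q₀² = 121 − 128 = -7.
  k = 1: m = 11, d = 7, a = ⌊(11 + 11)/7⌋ = 3; p/q = (3·11 + 1)/(3·1 + 0) = 34/3; p² − 128·q² = 1156 − 1152 = 4.
  k = 2: m = 10, d = 4, a = ⌊(11 + 10)/4⌋ = 5; p/q = (5·34 + 11)/(5·3 + 1) = 181/16; p² − 128·q² = 32761 − 32768 = -7.
  k = 3: m = 10, d = 7, a = ⌊(11 + 10)/7⌋ = 3; p/q = (3·181 + 34)/(3·16 + 3) = 577/51; p² − 128·q² = 332929 − 332928 = 1.
  The first convergent with p² − 128·q² = 1 gives the fundamental solution (x₁, y₁) = (577, 51).
Step 2: Apply the recurrence (x_{n+1}, y_{n+1}) = (x₁x_n + 128y₁y_n, x₁y_n + y₁x_n) repeatedly.
  From (x_1, y_1) = (577, 51): x_2 = 577·577 + 128·51·51 = 665857; y_2 = 577·51 + 51·577 = 58854.
  From (x_2, y_2) = (665857, 58854): x_3 = 577·665857 + 128·51·58854 = 768398401; y_3 = 577·58854 + 51·665857 = 67917465.
  From (x_3, y_3) = (768398401, 67917465): x_4 = 577·768398401 + 128·51·67917465 = 886731088897; y_4 = 577·67917465 + 51·768398401 = 78376695756.
Step 3: Verify x_4² - 128·y_4² = 786292024016459316676609 - 786292024016459316676608 = 1 (should be 1). ✓

(x_1, y_1) = (577, 51); (x_4, y_4) = (886731088897, 78376695756).


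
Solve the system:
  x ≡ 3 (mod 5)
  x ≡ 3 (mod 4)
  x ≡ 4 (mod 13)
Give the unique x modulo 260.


Moduli 5, 4, 13 are pairwise coprime; by CRT there is a unique solution modulo M = 5 · 4 · 13 = 260.
Solve pairwise, accumulating the modulus:
  Start with x ≡ 3 (mod 5).
  Combine with x ≡ 3 (mod 4): since gcd(5, 4) = 1, we get a unique residue mod 20.
    Write x = 3 + 5·t and substitute into x ≡ 3 (mod 4): 5·t ≡ 3 − 3 = 0 (mod 4).
    Reduce coefficients mod 4: 1·t ≡ 0 (mod 4).
    So t ≡ 0 (mod 4).
    Then x = 3 + 5·0 = 3, valid modulo lcm(5, 4) = 20: x ≡ 3 (mod 20).
  Combine with x ≡ 4 (mod 13): since gcd(20, 13) = 1, we get a unique residue mod 260.
    Write x = 3 + 20·t and substitute into x ≡ 4 (mod 13): 20·t ≡ 4 − 3 = 1 (mod 13).
    Reduce coefficients mod 13: 7·t ≡ 1 (mod 13).
    The inverse of 7 mod 13 is 2 (since 7·2 = 14 = 1·13 + 1), so t ≡ 2·1 = 2 ≡ 2 (mod 13).
    Then x = 3 + 20·2 = 43, valid modulo lcm(20, 13) = 260: x ≡ 43 (mod 260).
Verify: 43 mod 5 = 3 ✓, 43 mod 4 = 3 ✓, 43 mod 13 = 4 ✓.

x ≡ 43 (mod 260).


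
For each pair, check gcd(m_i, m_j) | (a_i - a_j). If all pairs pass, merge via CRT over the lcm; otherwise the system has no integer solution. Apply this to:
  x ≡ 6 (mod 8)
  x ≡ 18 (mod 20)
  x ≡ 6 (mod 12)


Moduli 8, 20, 12 are not pairwise coprime, so CRT works modulo lcm(m_i) when all pairwise compatibility conditions hold.
Pairwise compatibility: gcd(m_i, m_j) must divide a_i - a_j for every pair.
Merge one congruence at a time:
  Start: x ≡ 6 (mod 8).
  Combine with x ≡ 18 (mod 20): gcd(8, 20) = 4; 18 - 6 = 12, which IS divisible by 4, so compatible.
    Write x = 6 + 8·t and substitute into x ≡ 18 (mod 20): 8·t ≡ 18 − 6 = 12 (mod 20).
    Divide the congruence (and modulus) by g = 4: 2·t ≡ 3 (mod 5).
    The inverse of 2 mod 5 is 3 (since 2·3 = 6 = 1·5 + 1), so t ≡ 3·3 = 9 ≡ 4 (mod 5).
    Then x = 6 + 8·4 = 38, valid modulo lcm(8, 20) = 40: x ≡ 38 (mod 40).
  Combine with x ≡ 6 (mod 12): gcd(40, 12) = 4; 6 - 38 = -32, which IS divisible by 4, so compatible.
    Write x = 38 + 40·t and substitute into x ≡ 6 (mod 12): 40·t ≡ 6 − 38 = -32 (mod 12).
    Divide the congruence (and modulus) by g = 4: 10·t ≡ -8 (mod 3).
    Reduce coefficients mod 3: 1·t ≡ 1 (mod 3).
    So t ≡ 1 (mod 3).
    Then x = 38 + 40·1 = 78, valid modulo lcm(40, 12) = 120: x ≡ 78 (mod 120).
Verify: 78 mod 8 = 6, 78 mod 20 = 18, 78 mod 12 = 6.

x ≡ 78 (mod 120).


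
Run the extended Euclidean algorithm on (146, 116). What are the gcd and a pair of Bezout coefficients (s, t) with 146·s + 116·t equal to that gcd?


Euclidean algorithm on (146, 116) — divide until remainder is 0:
  146 = 1 · 116 + 30
  116 = 3 · 30 + 26
  30 = 1 · 26 + 4
  26 = 6 · 4 + 2
  4 = 2 · 2 + 0
gcd(146, 116) = 2.
Track Bezout coefficients alongside the remainders: start with r₀ = 146 = a·1 + b·0 (s = 1, t = 0) and r₁ = 116 = a·0 + b·1 (s = 0, t = 1); each new remainder r_{k+1} = r_{k-1} − q_k·r_k inherits s_{k+1} = s_{k-1} − q_k·s_k, t_{k+1} = t_{k-1} − q_k·t_k, so r_k = a·s_k + b·t_k at every step:
  q = 1: r = 30, s = 1 − 1·0 = 1, t = 0 − 1·1 = -1  (check: 146·1 + 116·(-1) = 30)
  q = 3: r = 26, s = 0 − 3·1 = -3, t = 1 − 3·(-1) = 4  (check: 146·(-3) + 116·4 = 26)
  q = 1: r = 4, s = 1 − 1·(-3) = 4, t = -1 − 1·4 = -5  (check: 146·4 + 116·(-5) = 4)
  q = 6: r = 2, s = -3 − 6·4 = -27, t = 4 − 6·(-5) = 34  (check: 146·(-27) + 116·34 = 2)
The row with r = 2 (the gcd) gives the Bezout coefficients s = -27, t = 34.
Result: 146 · (-27) + 116 · (34) = 2.

gcd(146, 116) = 2; s = -27, t = 34 (check: 146·(-27) + 116·34 = 2).


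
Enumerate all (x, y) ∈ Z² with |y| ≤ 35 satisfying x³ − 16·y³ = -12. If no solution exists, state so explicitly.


The equation is x³ - 16y³ = -12. For fixed y, x³ = 16·y³ − 12, so a solution requires the RHS to be a perfect cube.
Strategy: iterate y from -35 to 35, compute RHS = 16·y³ − 12, and check whether it is a (positive or negative) perfect cube.
Check small values of y:
  y = 0: RHS = -12 is not a perfect cube.
  y = 1: RHS = 4 is not a perfect cube.
  y = -1: RHS = -28 is not a perfect cube.
  y = 2: RHS = 116 is not a perfect cube.
  y = -2: RHS = -140 is not a perfect cube.
  y = 3: RHS = 420 is not a perfect cube.
  y = -3: RHS = -444 is not a perfect cube.
Continuing the search up to |y| = 35 finds no solutions either.
No (x, y) in the scanned range satisfies the equation.

No integer solutions with |y| ≤ 35.


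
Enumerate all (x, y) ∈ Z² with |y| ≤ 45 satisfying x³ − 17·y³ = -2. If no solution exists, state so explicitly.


The equation is x³ - 17y³ = -2. For fixed y, x³ = 17·y³ − 2, so a solution requires the RHS to be a perfect cube.
Strategy: iterate y from -45 to 45, compute RHS = 17·y³ − 2, and check whether it is a (positive or negative) perfect cube.
Check small values of y:
  y = 0: RHS = -2 is not a perfect cube.
  y = 1: RHS = 15 is not a perfect cube.
  y = -1: RHS = -19 is not a perfect cube.
  y = 2: RHS = 134 is not a perfect cube.
  y = -2: RHS = -138 is not a perfect cube.
  y = 3: RHS = 457 is not a perfect cube.
  y = -3: RHS = -461 is not a perfect cube.
Continuing the search up to |y| = 45 finds no solutions either.
No (x, y) in the scanned range satisfies the equation.

No integer solutions with |y| ≤ 45.


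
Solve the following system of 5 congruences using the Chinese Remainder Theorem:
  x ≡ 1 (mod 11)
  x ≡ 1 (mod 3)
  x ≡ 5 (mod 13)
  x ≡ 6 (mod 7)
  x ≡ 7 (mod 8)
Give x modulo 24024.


Product of moduli M = 11 · 3 · 13 · 7 · 8 = 24024.
Merge one congruence at a time:
  Start: x ≡ 1 (mod 11).
  Combine with x ≡ 1 (mod 3); new modulus lcm = 33.
    Write x = 1 + 11·t and substitute into x ≡ 1 (mod 3): 11·t ≡ 1 − 1 = 0 (mod 3).
    Reduce coefficients mod 3: 2·t ≡ 0 (mod 3).
    The inverse of 2 mod 3 is 2 (since 2·2 = 4 = 1·3 + 1), so t ≡ 2·0 = 0 ≡ 0 (mod 3).
    Then x = 1 + 11·0 = 1, valid modulo lcm(11, 3) = 33: x ≡ 1 (mod 33).
  Combine with x ≡ 5 (mod 13); new modulus lcm = 429.
    Write x = 1 + 33·t and substitute into x ≡ 5 (mod 13): 33·t ≡ 5 − 1 = 4 (mod 13).
    Reduce coefficients mod 13: 7·t ≡ 4 (mod 13).
    The inverse of 7 mod 13 is 2 (since 7·2 = 14 = 1·13 + 1), so t ≡ 2·4 = 8 ≡ 8 (mod 13).
    Then x = 1 + 33·8 = 265, valid modulo lcm(33, 13) = 429: x ≡ 265 (mod 429).
  Combine with x ≡ 6 (mod 7); new modulus lcm = 3003.
    Write x = 265 + 429·t and substitute into x ≡ 6 (mod 7): 429·t ≡ 6 − 265 = -259 (mod 7).
    Reduce coefficients mod 7: 2·t ≡ 0 (mod 7).
    The inverse of 2 mod 7 is 4 (since 2·4 = 8 = 1·7 + 1), so t ≡ 4·0 = 0 ≡ 0 (mod 7).
    Then x = 265 + 429·0 = 265, valid modulo lcm(429, 7) = 3003: x ≡ 265 (mod 3003).
  Combine with x ≡ 7 (mod 8); new modulus lcm = 24024.
    Write x = 265 + 3003·t and substitute into x ≡ 7 (mod 8): 3003·t ≡ 7 − 265 = -258 (mod 8).
    Reduce coefficients mod 8: 3·t ≡ 6 (mod 8).
    The inverse of 3 mod 8 is 3 (since 3·3 = 9 = 1·8 + 1), so t ≡ 3·6 = 18 ≡ 2 (mod 8).
    Then x = 265 + 3003·2 = 6271, valid modulo lcm(3003, 8) = 24024: x ≡ 6271 (mod 24024).
Verify against each original: 6271 mod 11 = 1, 6271 mod 3 = 1, 6271 mod 13 = 5, 6271 mod 7 = 6, 6271 mod 8 = 7.

x ≡ 6271 (mod 24024).


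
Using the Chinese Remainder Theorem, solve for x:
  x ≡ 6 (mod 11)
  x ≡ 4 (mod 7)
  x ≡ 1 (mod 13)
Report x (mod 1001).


Moduli 11, 7, 13 are pairwise coprime; by CRT there is a unique solution modulo M = 11 · 7 · 13 = 1001.
Solve pairwise, accumulating the modulus:
  Start with x ≡ 6 (mod 11).
  Combine with x ≡ 4 (mod 7): since gcd(11, 7) = 1, we get a unique residue mod 77.
    Write x = 6 + 11·t and substitute into x ≡ 4 (mod 7): 11·t ≡ 4 − 6 = -2 (mod 7).
    Reduce coefficients mod 7: 4·t ≡ 5 (mod 7).
    The inverse of 4 mod 7 is 2 (since 4·2 = 8 = 1·7 + 1), so t ≡ 2·5 = 10 ≡ 3 (mod 7).
    Then x = 6 + 11·3 = 39, valid modulo lcm(11, 7) = 77: x ≡ 39 (mod 77).
  Combine with x ≡ 1 (mod 13): since gcd(77, 13) = 1, we get a unique residue mod 1001.
    Write x = 39 + 77·t and substitute into x ≡ 1 (mod 13): 77·t ≡ 1 − 39 = -38 (mod 13).
    Reduce coefficients mod 13: 12·t ≡ 1 (mod 13).
    The inverse of 12 mod 13 is 12 (since 12·12 = 144 = 11·13 + 1), so t ≡ 12·1 = 12 ≡ 12 (mod 13).
    Then x = 39 + 77·12 = 963, valid modulo lcm(77, 13) = 1001: x ≡ 963 (mod 1001).
Verify: 963 mod 11 = 6 ✓, 963 mod 7 = 4 ✓, 963 mod 13 = 1 ✓.

x ≡ 963 (mod 1001).


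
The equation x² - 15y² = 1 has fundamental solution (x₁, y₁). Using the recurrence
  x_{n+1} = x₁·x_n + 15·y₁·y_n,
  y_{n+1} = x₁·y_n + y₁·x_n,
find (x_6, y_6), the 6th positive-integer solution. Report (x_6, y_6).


Step 1: Find the fundamental solution (x₁, y₁) of x² - 15y² = 1.
  Expand √15 as a continued fraction. a₀ = ⌊√15⌋ = 3; iterate m_{k+1} = d_k·a_k − m_k, d_{k+1} = (15 − m_{k+1}²)/d_k, a_{k+1} = ⌊(a₀ + m_{k+1})/d_{k+1}⌋ (starting m₀ = 0, d₀ = 1), with convergents p_k = a_k·p_{k-1} + p_{k-2}, q_k = a_k·q_{k-1} + q_{k-2} (p₋₁ = 1, q₋₁ = 0):
  k = 0: a₀ = 3; p₀/q₀ = 3/1; p₀² − 15·q₀² = 9 − 15 = -6.
  k = 1: m = 3, d = 6, a = ⌊(3 + 3)/6⌋ = 1; p/q = (1·3 + 1)/(1·1 + 0) = 4/1; p² − 15·q² = 16 − 15 = 1.
  The first convergent with p² − 15·q² = 1 gives the fundamental solution (x₁, y₁) = (4, 1).
Step 2: Apply the recurrence (x_{n+1}, y_{n+1}) = (x₁x_n + 15y₁y_n, x₁y_n + y₁x_n) repeatedly.
  From (x_1, y_1) = (4, 1): x_2 = 4·4 + 15·1·1 = 31; y_2 = 4·1 + 1·4 = 8.
  From (x_2, y_2) = (31, 8): x_3 = 4·31 + 15·1·8 = 244; y_3 = 4·8 + 1·31 = 63.
  From (x_3, y_3) = (244, 63): x_4 = 4·244 + 15·1·63 = 1921; y_4 = 4·63 + 1·244 = 496.
  From (x_4, y_4) = (1921, 496): x_5 = 4·1921 + 15·1·496 = 15124; y_5 = 4·496 + 1·1921 = 3905.
  From (x_5, y_5) = (15124, 3905): x_6 = 4·15124 + 15·1·3905 = 119071; y_6 = 4·3905 + 1·15124 = 30744.
Step 3: Verify x_6² - 15·y_6² = 14177903041 - 14177903040 = 1 (should be 1). ✓

(x_1, y_1) = (4, 1); (x_6, y_6) = (119071, 30744).


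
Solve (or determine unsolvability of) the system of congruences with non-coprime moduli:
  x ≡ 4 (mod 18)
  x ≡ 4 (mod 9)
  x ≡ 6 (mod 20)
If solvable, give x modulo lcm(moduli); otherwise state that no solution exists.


Moduli 18, 9, 20 are not pairwise coprime, so CRT works modulo lcm(m_i) when all pairwise compatibility conditions hold.
Pairwise compatibility: gcd(m_i, m_j) must divide a_i - a_j for every pair.
Merge one congruence at a time:
  Start: x ≡ 4 (mod 18).
  Combine with x ≡ 4 (mod 9): gcd(18, 9) = 9; 4 - 4 = 0, which IS divisible by 9, so compatible.
    Write x = 4 + 18·t and substitute into x ≡ 4 (mod 9): 18·t ≡ 4 − 4 = 0 (mod 9).
    Divide the congruence (and modulus) by g = 9: 2·t ≡ 0 (mod 1).
    Modulo 1 every t works; take t = 0.
    Then x = 4 + 18·0 = 4, valid modulo lcm(18, 9) = 18: x ≡ 4 (mod 18).
  Combine with x ≡ 6 (mod 20): gcd(18, 20) = 2; 6 - 4 = 2, which IS divisible by 2, so compatible.
    Write x = 4 + 18·t and substitute into x ≡ 6 (mod 20): 18·t ≡ 6 − 4 = 2 (mod 20).
    Divide the congruence (and modulus) by g = 2: 9·t ≡ 1 (mod 10).
    The inverse of 9 mod 10 is 9 (since 9·9 = 81 = 8·10 + 1), so t ≡ 9·1 = 9 ≡ 9 (mod 10).
    Then x = 4 + 18·9 = 166, valid modulo lcm(18, 20) = 180: x ≡ 166 (mod 180).
Verify: 166 mod 18 = 4, 166 mod 9 = 4, 166 mod 20 = 6.

x ≡ 166 (mod 180).


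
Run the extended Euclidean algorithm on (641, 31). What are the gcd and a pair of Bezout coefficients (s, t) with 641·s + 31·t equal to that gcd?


Euclidean algorithm on (641, 31) — divide until remainder is 0:
  641 = 20 · 31 + 21
  31 = 1 · 21 + 10
  21 = 2 · 10 + 1
  10 = 10 · 1 + 0
gcd(641, 31) = 1.
Track Bezout coefficients alongside the remainders: start with r₀ = 641 = a·1 + b·0 (s = 1, t = 0) and r₁ = 31 = a·0 + b·1 (s = 0, t = 1); each new remainder r_{k+1} = r_{k-1} − q_k·r_k inherits s_{k+1} = s_{k-1} − q_k·s_k, t_{k+1} = t_{k-1} − q_k·t_k, so r_k = a·s_k + b·t_k at every step:
  q = 20: r = 21, s = 1 − 20·0 = 1, t = 0 − 20·1 = -20  (check: 641·1 + 31·(-20) = 21)
  q = 1: r = 10, s = 0 − 1·1 = -1, t = 1 − 1·(-20) = 21  (check: 641·(-1) + 31·21 = 10)
  q = 2: r = 1, s = 1 − 2·(-1) = 3, t = -20 − 2·21 = -62  (check: 641·3 + 31·(-62) = 1)
The row with r = 1 (the gcd) gives the Bezout coefficients s = 3, t = -62.
Result: 641 · (3) + 31 · (-62) = 1.

gcd(641, 31) = 1; s = 3, t = -62 (check: 641·3 + 31·(-62) = 1).


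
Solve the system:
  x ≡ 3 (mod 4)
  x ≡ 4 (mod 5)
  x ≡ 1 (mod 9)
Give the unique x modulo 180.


Moduli 4, 5, 9 are pairwise coprime; by CRT there is a unique solution modulo M = 4 · 5 · 9 = 180.
Solve pairwise, accumulating the modulus:
  Start with x ≡ 3 (mod 4).
  Combine with x ≡ 4 (mod 5): since gcd(4, 5) = 1, we get a unique residue mod 20.
    Write x = 3 + 4·t and substitute into x ≡ 4 (mod 5): 4·t ≡ 4 − 3 = 1 (mod 5).
    The inverse of 4 mod 5 is 4 (since 4·4 = 16 = 3·5 + 1), so t ≡ 4·1 = 4 ≡ 4 (mod 5).
    Then x = 3 + 4·4 = 19, valid modulo lcm(4, 5) = 20: x ≡ 19 (mod 20).
  Combine with x ≡ 1 (mod 9): since gcd(20, 9) = 1, we get a unique residue mod 180.
    Write x = 19 + 20·t and substitute into x ≡ 1 (mod 9): 20·t ≡ 1 − 19 = -18 (mod 9).
    Reduce coefficients mod 9: 2·t ≡ 0 (mod 9).
    The inverse of 2 mod 9 is 5 (since 2·5 = 10 = 1·9 + 1), so t ≡ 5·0 = 0 ≡ 0 (mod 9).
    Then x = 19 + 20·0 = 19, valid modulo lcm(20, 9) = 180: x ≡ 19 (mod 180).
Verify: 19 mod 4 = 3 ✓, 19 mod 5 = 4 ✓, 19 mod 9 = 1 ✓.

x ≡ 19 (mod 180).


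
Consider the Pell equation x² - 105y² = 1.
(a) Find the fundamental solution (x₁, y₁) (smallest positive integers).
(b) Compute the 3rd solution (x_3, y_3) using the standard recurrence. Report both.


Step 1: Find the fundamental solution (x₁, y₁) of x² - 105y² = 1.
  Expand √105 as a continued fraction. a₀ = ⌊√105⌋ = 10; iterate m_{k+1} = d_k·a_k − m_k, d_{k+1} = (105 − m_{k+1}²)/d_k, a_{k+1} = ⌊(a₀ + m_{k+1})/d_{k+1}⌋ (starting m₀ = 0, d₀ = 1), with convergents p_k = a_k·p_{k-1} + p_{k-2}, q_k = a_k·q_{k-1} + q_{k-2} (p₋₁ = 1, q₋₁ = 0):
  k = 0: a₀ = 10; p₀/q₀ = 10/1; p₀² − 105·q₀² = 100 − 105 = -5.
  k = 1: m = 10, d = 5, a = ⌊(10 + 10)/5⌋ = 4; p/q = (4·10 + 1)/(4·1 + 0) = 41/4; p² − 105·q² = 1681 − 1680 = 1.
  The first convergent with p² − 105·q² = 1 gives the fundamental solution (x₁, y₁) = (41, 4).
Step 2: Apply the recurrence (x_{n+1}, y_{n+1}) = (x₁x_n + 105y₁y_n, x₁y_n + y₁x_n) repeatedly.
  From (x_1, y_1) = (41, 4): x_2 = 41·41 + 105·4·4 = 3361; y_2 = 41·4 + 4·41 = 328.
  From (x_2, y_2) = (3361, 328): x_3 = 41·3361 + 105·4·328 = 275561; y_3 = 41·328 + 4·3361 = 26892.
Step 3: Verify x_3² - 105·y_3² = 75933864721 - 75933864720 = 1 (should be 1). ✓

(x_1, y_1) = (41, 4); (x_3, y_3) = (275561, 26892).


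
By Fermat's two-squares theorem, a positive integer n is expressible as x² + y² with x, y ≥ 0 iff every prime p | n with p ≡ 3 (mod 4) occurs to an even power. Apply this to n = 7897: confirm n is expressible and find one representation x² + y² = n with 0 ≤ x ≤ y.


Step 1: Factor n = 7897 = 53 · 149.
Step 2: Check the mod-4 condition on each prime factor: 53 ≡ 1 (mod 4), exponent 1; 149 ≡ 1 (mod 4), exponent 1.
All primes ≡ 3 (mod 4) appear to even exponent (or don't appear), so by the two-squares theorem n IS expressible as a sum of two squares.
Step 3: Build a representation. Here n = 53 · 149 is a product of primes ≡ 1 (mod 4). Each prime p ≡ 1 (mod 4) is itself a sum of two squares; find a² by testing p − a² for a perfect square:
  53: 53 − 1² = 52, 53 − 2² = 49 = 7² ⇒ 53 = 2² + 7².
  149: 149 − 1² = 148, 149 − 2² = 145, 149 − 3² = 140, 149 − 4² = 133, 149 − 5² = 124, 149 − 6² = 113, 149 − 7² = 100 = 10² ⇒ 149 = 7² + 10².
  Combine using the Brahmagupta–Fibonacci identity (a² + b²)(c² + d²) = (ac − bd)² + (ad + bc)² = (ac + bd)² + (ad − bc)²:
  53 · 149 = 7897: from (2² + 7²)(7² + 10²), take (2·7 − 7·10, 2·10 + 7·7) = (14 − 70, 20 + 49) = (-56, 69); dropping signs (only squares matter) gives (56, 69); check 56² + 69² = 3136 + 4761 = 7897 ✓.
Step 4: Order so x ≤ y and verify: 56² + 69² = 3136 + 4761 = 7897 = n. ✓

n = 7897 = 56² + 69² (one valid representation with x ≤ y).


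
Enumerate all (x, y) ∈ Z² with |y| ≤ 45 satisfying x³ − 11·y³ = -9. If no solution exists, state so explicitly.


The equation is x³ - 11y³ = -9. For fixed y, x³ = 11·y³ − 9, so a solution requires the RHS to be a perfect cube.
Strategy: iterate y from -45 to 45, compute RHS = 11·y³ − 9, and check whether it is a (positive or negative) perfect cube.
Check small values of y:
  y = 0: RHS = -9 is not a perfect cube.
  y = 1: RHS = 2 is not a perfect cube.
  y = -1: RHS = -20 is not a perfect cube.
  y = 2: RHS = 79 is not a perfect cube.
  y = -2: RHS = -97 is not a perfect cube.
  y = 3: RHS = 288 is not a perfect cube.
  y = -3: RHS = -306 is not a perfect cube.
Continuing the search up to |y| = 45 finds no solutions either.
No (x, y) in the scanned range satisfies the equation.

No integer solutions with |y| ≤ 45.


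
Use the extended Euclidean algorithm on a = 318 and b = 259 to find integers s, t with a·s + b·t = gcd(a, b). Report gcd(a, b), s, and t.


Euclidean algorithm on (318, 259) — divide until remainder is 0:
  318 = 1 · 259 + 59
  259 = 4 · 59 + 23
  59 = 2 · 23 + 13
  23 = 1 · 13 + 10
  13 = 1 · 10 + 3
  10 = 3 · 3 + 1
  3 = 3 · 1 + 0
gcd(318, 259) = 1.
Track Bezout coefficients alongside the remainders: start with r₀ = 318 = a·1 + b·0 (s = 1, t = 0) and r₁ = 259 = a·0 + b·1 (s = 0, t = 1); each new remainder r_{k+1} = r_{k-1} − q_k·r_k inherits s_{k+1} = s_{k-1} − q_k·s_k, t_{k+1} = t_{k-1} − q_k·t_k, so r_k = a·s_k + b·t_k at every step:
  q = 1: r = 59, s = 1 − 1·0 = 1, t = 0 − 1·1 = -1  (check: 318·1 + 259·(-1) = 59)
  q = 4: r = 23, s = 0 − 4·1 = -4, t = 1 − 4·(-1) = 5  (check: 318·(-4) + 259·5 = 23)
  q = 2: r = 13, s = 1 − 2·(-4) = 9, t = -1 − 2·5 = -11  (check: 318·9 + 259·(-11) = 13)
  q = 1: r = 10, s = -4 − 1·9 = -13, t = 5 − 1·(-11) = 16  (check: 318·(-13) + 259·16 = 10)
  q = 1: r = 3, s = 9 − 1·(-13) = 22, t = -11 − 1·16 = -27  (check: 318·22 + 259·(-27) = 3)
  q = 3: r = 1, s = -13 − 3·22 = -79, t = 16 − 3·(-27) = 97  (check: 318·(-79) + 259·97 = 1)
The row with r = 1 (the gcd) gives the Bezout coefficients s = -79, t = 97.
Result: 318 · (-79) + 259 · (97) = 1.

gcd(318, 259) = 1; s = -79, t = 97 (check: 318·(-79) + 259·97 = 1).


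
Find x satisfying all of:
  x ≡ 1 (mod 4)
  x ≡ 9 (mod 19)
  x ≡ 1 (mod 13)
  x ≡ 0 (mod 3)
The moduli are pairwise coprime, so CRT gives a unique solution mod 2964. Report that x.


Product of moduli M = 4 · 19 · 13 · 3 = 2964.
Merge one congruence at a time:
  Start: x ≡ 1 (mod 4).
  Combine with x ≡ 9 (mod 19); new modulus lcm = 76.
    Write x = 1 + 4·t and substitute into x ≡ 9 (mod 19): 4·t ≡ 9 − 1 = 8 (mod 19).
    The inverse of 4 mod 19 is 5 (since 4·5 = 20 = 1·19 + 1), so t ≡ 5·8 = 40 ≡ 2 (mod 19).
    Then x = 1 + 4·2 = 9, valid modulo lcm(4, 19) = 76: x ≡ 9 (mod 76).
  Combine with x ≡ 1 (mod 13); new modulus lcm = 988.
    Write x = 9 + 76·t and substitute into x ≡ 1 (mod 13): 76·t ≡ 1 − 9 = -8 (mod 13).
    Reduce coefficients mod 13: 11·t ≡ 5 (mod 13).
    The inverse of 11 mod 13 is 6 (since 11·6 = 66 = 5·13 + 1), so t ≡ 6·5 = 30 ≡ 4 (mod 13).
    Then x = 9 + 76·4 = 313, valid modulo lcm(76, 13) = 988: x ≡ 313 (mod 988).
  Combine with x ≡ 0 (mod 3); new modulus lcm = 2964.
    Write x = 313 + 988·t and substitute into x ≡ 0 (mod 3): 988·t ≡ 0 − 313 = -313 (mod 3).
    Reduce coefficients mod 3: 1·t ≡ 2 (mod 3).
    So t ≡ 2 (mod 3).
    Then x = 313 + 988·2 = 2289, valid modulo lcm(988, 3) = 2964: x ≡ 2289 (mod 2964).
Verify against each original: 2289 mod 4 = 1, 2289 mod 19 = 9, 2289 mod 13 = 1, 2289 mod 3 = 0.

x ≡ 2289 (mod 2964).


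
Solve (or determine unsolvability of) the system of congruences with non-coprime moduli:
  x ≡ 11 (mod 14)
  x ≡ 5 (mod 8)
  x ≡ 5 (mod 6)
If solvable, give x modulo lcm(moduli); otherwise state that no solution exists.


Moduli 14, 8, 6 are not pairwise coprime, so CRT works modulo lcm(m_i) when all pairwise compatibility conditions hold.
Pairwise compatibility: gcd(m_i, m_j) must divide a_i - a_j for every pair.
Merge one congruence at a time:
  Start: x ≡ 11 (mod 14).
  Combine with x ≡ 5 (mod 8): gcd(14, 8) = 2; 5 - 11 = -6, which IS divisible by 2, so compatible.
    Write x = 11 + 14·t and substitute into x ≡ 5 (mod 8): 14·t ≡ 5 − 11 = -6 (mod 8).
    Divide the congruence (and modulus) by g = 2: 7·t ≡ -3 (mod 4).
    Reduce coefficients mod 4: 3·t ≡ 1 (mod 4).
    The inverse of 3 mod 4 is 3 (since 3·3 = 9 = 2·4 + 1), so t ≡ 3·1 = 3 ≡ 3 (mod 4).
    Then x = 11 + 14·3 = 53, valid modulo lcm(14, 8) = 56: x ≡ 53 (mod 56).
  Combine with x ≡ 5 (mod 6): gcd(56, 6) = 2; 5 - 53 = -48, which IS divisible by 2, so compatible.
    Write x = 53 + 56·t and substitute into x ≡ 5 (mod 6): 56·t ≡ 5 − 53 = -48 (mod 6).
    Divide the congruence (and modulus) by g = 2: 28·t ≡ -24 (mod 3).
    Reduce coefficients mod 3: 1·t ≡ 0 (mod 3).
    So t ≡ 0 (mod 3).
    Then x = 53 + 56·0 = 53, valid modulo lcm(56, 6) = 168: x ≡ 53 (mod 168).
Verify: 53 mod 14 = 11, 53 mod 8 = 5, 53 mod 6 = 5.

x ≡ 53 (mod 168).


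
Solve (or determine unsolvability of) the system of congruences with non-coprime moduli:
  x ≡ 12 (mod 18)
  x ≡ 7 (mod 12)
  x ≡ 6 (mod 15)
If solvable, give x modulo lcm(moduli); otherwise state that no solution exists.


Moduli 18, 12, 15 are not pairwise coprime, so CRT works modulo lcm(m_i) when all pairwise compatibility conditions hold.
Pairwise compatibility: gcd(m_i, m_j) must divide a_i - a_j for every pair.
Merge one congruence at a time:
  Start: x ≡ 12 (mod 18).
  Combine with x ≡ 7 (mod 12): gcd(18, 12) = 6, and 7 - 12 = -5 is NOT divisible by 6.
    ⇒ system is inconsistent (no integer solution).

No solution (the system is inconsistent).


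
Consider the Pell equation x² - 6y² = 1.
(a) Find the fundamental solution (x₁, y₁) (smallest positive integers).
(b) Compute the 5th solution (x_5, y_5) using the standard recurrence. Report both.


Step 1: Find the fundamental solution (x₁, y₁) of x² - 6y² = 1.
  Expand √6 as a continued fraction. a₀ = ⌊√6⌋ = 2; iterate m_{k+1} = d_k·a_k − m_k, d_{k+1} = (6 − m_{k+1}²)/d_k, a_{k+1} = ⌊(a₀ + m_{k+1})/d_{k+1}⌋ (starting m₀ = 0, d₀ = 1), with convergents p_k = a_k·p_{k-1} + p_{k-2}, q_k = a_k·q_{k-1} + q_{k-2} (p₋₁ = 1, q₋₁ = 0):
  k = 0: a₀ = 2; p₀/q₀ = 2/1; p₀² − 6·q₀² = 4 − 6 = -2.
  k = 1: m = 2, d = 2, a = ⌊(2 + 2)/2⌋ = 2; p/q = (2·2 + 1)/(2·1 + 0) = 5/2; p² − 6·q² = 25 − 24 = 1.
  The first convergent with p² − 6·q² = 1 gives the fundamental solution (x₁, y₁) = (5, 2).
Step 2: Apply the recurrence (x_{n+1}, y_{n+1}) = (x₁x_n + 6y₁y_n, x₁y_n + y₁x_n) repeatedly.
  From (x_1, y_1) = (5, 2): x_2 = 5·5 + 6·2·2 = 49; y_2 = 5·2 + 2·5 = 20.
  From (x_2, y_2) = (49, 20): x_3 = 5·49 + 6·2·20 = 485; y_3 = 5·20 + 2·49 = 198.
  From (x_3, y_3) = (485, 198): x_4 = 5·485 + 6·2·198 = 4801; y_4 = 5·198 + 2·485 = 1960.
  From (x_4, y_4) = (4801, 1960): x_5 = 5·4801 + 6·2·1960 = 47525; y_5 = 5·1960 + 2·4801 = 19402.
Step 3: Verify x_5² - 6·y_5² = 2258625625 - 2258625624 = 1 (should be 1). ✓

(x_1, y_1) = (5, 2); (x_5, y_5) = (47525, 19402).


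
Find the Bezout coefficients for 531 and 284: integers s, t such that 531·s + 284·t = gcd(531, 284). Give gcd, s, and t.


Euclidean algorithm on (531, 284) — divide until remainder is 0:
  531 = 1 · 284 + 247
  284 = 1 · 247 + 37
  247 = 6 · 37 + 25
  37 = 1 · 25 + 12
  25 = 2 · 12 + 1
  12 = 12 · 1 + 0
gcd(531, 284) = 1.
Track Bezout coefficients alongside the remainders: start with r₀ = 531 = a·1 + b·0 (s = 1, t = 0) and r₁ = 284 = a·0 + b·1 (s = 0, t = 1); each new remainder r_{k+1} = r_{k-1} − q_k·r_k inherits s_{k+1} = s_{k-1} − q_k·s_k, t_{k+1} = t_{k-1} − q_k·t_k, so r_k = a·s_k + b·t_k at every step:
  q = 1: r = 247, s = 1 − 1·0 = 1, t = 0 − 1·1 = -1  (check: 531·1 + 284·(-1) = 247)
  q = 1: r = 37, s = 0 − 1·1 = -1, t = 1 − 1·(-1) = 2  (check: 531·(-1) + 284·2 = 37)
  q = 6: r = 25, s = 1 − 6·(-1) = 7, t = -1 − 6·2 = -13  (check: 531·7 + 284·(-13) = 25)
  q = 1: r = 12, s = -1 − 1·7 = -8, t = 2 − 1·(-13) = 15  (check: 531·(-8) + 284·15 = 12)
  q = 2: r = 1, s = 7 − 2·(-8) = 23, t = -13 − 2·15 = -43  (check: 531·23 + 284·(-43) = 1)
The row with r = 1 (the gcd) gives the Bezout coefficients s = 23, t = -43.
Result: 531 · (23) + 284 · (-43) = 1.

gcd(531, 284) = 1; s = 23, t = -43 (check: 531·23 + 284·(-43) = 1).
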